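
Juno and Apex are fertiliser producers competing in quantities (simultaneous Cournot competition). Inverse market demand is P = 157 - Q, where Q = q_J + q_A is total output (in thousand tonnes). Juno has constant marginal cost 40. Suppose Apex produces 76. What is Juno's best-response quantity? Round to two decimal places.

20.50

With the rival's output fixed at 76, Juno's profit is π_J = (157 - 76 - q_J)q_J - (40q_J) = (81 - q_J)q_J - (40q_J).
∂π_J/∂q_J = 41 - 2q_J = 0, so q_J = 41/2.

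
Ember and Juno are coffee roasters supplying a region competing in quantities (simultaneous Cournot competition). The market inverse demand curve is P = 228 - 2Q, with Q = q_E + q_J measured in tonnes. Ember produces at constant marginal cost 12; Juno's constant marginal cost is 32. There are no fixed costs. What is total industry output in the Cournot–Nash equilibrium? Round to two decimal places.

68.67

Ember's profit: π_E = (228 - 2Q)q_E - (12q_E). Setting ∂π_E/∂q_E = 0: 216 - 4q_E - 2(q_J) = 0.
Juno's profit: π_J = (228 - 2Q)q_J - (32q_J). Setting ∂π_J/∂q_J = 0: 196 - 4q_J - 2(q_E) = 0.
So q_E = (216 - 2q_J)/4 and q_J = (196 - 2q_E)/4.
Substituting one into the other gives q_E = 118/3 and q_J = 88/3.
Total output Q = 118/3 + 88/3 = 206/3.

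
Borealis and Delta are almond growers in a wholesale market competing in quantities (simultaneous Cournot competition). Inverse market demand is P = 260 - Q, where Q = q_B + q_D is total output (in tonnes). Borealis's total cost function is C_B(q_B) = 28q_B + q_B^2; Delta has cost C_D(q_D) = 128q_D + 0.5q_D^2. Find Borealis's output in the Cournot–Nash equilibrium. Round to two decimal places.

51.27

Borealis's profit: π_B = (260 - Q)q_B - (28q_B + q_B²). Setting ∂π_B/∂q_B = 0: 232 - 4q_B - (q_D) = 0.
Delta's first-order condition: 132 - 3q_D - (q_B) = 0.
Rearranging gives the reaction functions q_B = (232 - q_D)/4 and q_D = (132 - q_B)/3.
Substituting one into the other gives q_B = 564/11 and q_D = 296/11.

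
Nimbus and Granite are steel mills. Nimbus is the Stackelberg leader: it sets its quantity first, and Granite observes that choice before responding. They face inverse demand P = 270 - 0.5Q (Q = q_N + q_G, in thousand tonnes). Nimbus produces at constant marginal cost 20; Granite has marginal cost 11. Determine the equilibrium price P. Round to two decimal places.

80.25

The follower Granite best-responds to any q_N: π_G = (270 - 0.5Q)q_G - 11q_G.
Setting the follower's marginal profit to zero, 259 - (1/2)q_N - q_G = 0, i.e. q_G = (259 - (1/2)q_N).
The leader anticipates this reaction. Substituting into P = 270 - 0.5Q gives P = 281/2 - (1/4)q_N, so π_N = (281/2 - (1/4)q_N)q_N - 20q_N.
The leader's first-order condition 241/2 - (1/2)q_N = 0 yields q_N = 241.
Then q_G = (259 - (1/2)·241) = 277/2.
Total output Q = 759/2, so price P = 270 - (1/2)·(759/2) = 321/4.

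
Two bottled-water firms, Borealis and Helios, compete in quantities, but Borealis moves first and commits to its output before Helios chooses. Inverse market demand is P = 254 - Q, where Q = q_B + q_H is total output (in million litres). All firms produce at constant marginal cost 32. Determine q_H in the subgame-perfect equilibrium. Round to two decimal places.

Solve by backward induction. Given q_B, the follower Helios maximises π_H = (254 - q_B - q_H)q_H - 32q_H.
Follower FOC: 222 - q_B - 2q_H = 0, so q_H(q_B) = (222 - q_B)/2.
The leader anticipates this reaction. Substituting into P = 254 - Q gives P = 143 - (1/2)q_B, so π_B = (143 - (1/2)q_B)q_B - 32q_B.
The leader's first-order condition 111 - q_B = 0 yields q_B = 111.
Then q_H = (222 - 111)/2 = 111/2.

55.50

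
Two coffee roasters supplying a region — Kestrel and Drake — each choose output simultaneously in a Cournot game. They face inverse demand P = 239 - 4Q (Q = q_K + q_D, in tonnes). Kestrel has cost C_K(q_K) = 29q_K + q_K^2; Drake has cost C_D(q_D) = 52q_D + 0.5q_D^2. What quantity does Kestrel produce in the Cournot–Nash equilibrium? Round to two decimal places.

Kestrel's profit: π_K = (239 - 4Q)q_K - (29q_K + q_K²). Setting ∂π_K/∂q_K = 0: 210 - 10q_K - 4(q_D) = 0.
Drake's profit: π_D = (239 - 4Q)q_D - (52q_D + (1/2)q_D²). Setting ∂π_D/∂q_D = 0: 187 - 9q_D - 4(q_K) = 0.
Best responses: q_K = (210 - 4q_D)/10, q_D = (187 - 4q_K)/9.
Substituting one into the other gives q_K = 571/37 and q_D = 515/37.

15.43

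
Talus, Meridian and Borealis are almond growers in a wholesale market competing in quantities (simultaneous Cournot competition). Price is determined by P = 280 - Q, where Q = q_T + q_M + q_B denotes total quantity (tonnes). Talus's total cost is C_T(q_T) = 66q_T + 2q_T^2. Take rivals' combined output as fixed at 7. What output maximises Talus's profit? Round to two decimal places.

34.50

With rivals' combined output fixed at 7, Talus's profit is π_T = (280 - 7 - q_T)q_T - (66q_T + 2q_T²) = (273 - q_T)q_T - (66q_T + 2q_T²).
∂π_T/∂q_T = 207 - 6q_T = 0, so q_T = 69/2.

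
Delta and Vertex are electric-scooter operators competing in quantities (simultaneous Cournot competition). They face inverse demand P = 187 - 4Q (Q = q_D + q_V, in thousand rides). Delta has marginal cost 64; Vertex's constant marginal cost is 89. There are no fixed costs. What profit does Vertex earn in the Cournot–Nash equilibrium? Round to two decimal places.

Delta's profit: π_D = (187 - 4Q)q_D - (64q_D). Setting ∂π_D/∂q_D = 0: 123 - 8q_D - 4(q_V) = 0.
Vertex's first-order condition: 98 - 8q_V - 4(q_D) = 0.
So q_D = (123 - 4q_V)/8 and q_V = (98 - 4q_D)/8.
Substituting one into the other gives q_D = 37/3 and q_V = 73/12.
Price P = 187 - 4·(221/12) = 340/3.
Vertex's profit: (340/3 - 89)·(73/12) = 148.0278.

148.03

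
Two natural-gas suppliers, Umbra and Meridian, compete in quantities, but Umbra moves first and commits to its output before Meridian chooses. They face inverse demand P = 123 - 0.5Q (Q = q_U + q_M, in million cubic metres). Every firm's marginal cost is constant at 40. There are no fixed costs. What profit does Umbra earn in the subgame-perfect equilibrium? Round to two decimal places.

1722.25

The follower Meridian best-responds to any q_U: π_M = (123 - 0.5Q)q_M - 40q_M.
Setting the follower's marginal profit to zero, 83 - (1/2)q_U - q_M = 0, i.e. q_M = (83 - (1/2)q_U).
The leader anticipates this reaction. Substituting into P = 123 - 0.5Q gives P = 163/2 - (1/4)q_U, so π_U = (163/2 - (1/4)q_U)q_U - 40q_U.
Maximising: ∂π_U/∂q_U = 83/2 - (1/2)q_U = 0, giving q_U = 83.
Then q_M = (83 - (1/2)·83) = 83/2.
Price P = 123 - (1/2)·(249/2) = 243/4.
Umbra's profit: (243/4 - 40)·83 = 1722.2500.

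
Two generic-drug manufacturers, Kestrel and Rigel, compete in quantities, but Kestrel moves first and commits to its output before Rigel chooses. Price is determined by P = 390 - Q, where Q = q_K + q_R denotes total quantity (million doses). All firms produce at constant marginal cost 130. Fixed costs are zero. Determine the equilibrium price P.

195

Solve by backward induction. Given q_K, the follower Rigel maximises π_R = (390 - q_K - q_R)q_R - 130q_R.
Setting the follower's marginal profit to zero, 260 - q_K - 2q_R = 0, i.e. q_R = (260 - q_K)/2.
The leader anticipates this reaction. Substituting into P = 390 - Q gives P = 260 - (1/2)q_K, so π_K = (260 - (1/2)q_K)q_K - 130q_K.
The leader's first-order condition 130 - q_K = 0 yields q_K = 130.
Then q_R = (260 - 130)/2 = 65.
Total output Q = 195, so price P = 390 - 195 = 195.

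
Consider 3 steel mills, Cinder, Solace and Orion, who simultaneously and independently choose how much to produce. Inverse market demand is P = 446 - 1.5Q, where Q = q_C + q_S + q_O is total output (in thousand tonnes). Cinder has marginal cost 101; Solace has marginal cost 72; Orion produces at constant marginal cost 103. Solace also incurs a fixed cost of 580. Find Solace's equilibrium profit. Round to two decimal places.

7268.17

Cinder's profit: π_C = (446 - 1.5Q)q_C - (101q_C). Setting ∂π_C/∂q_C = 0: 345 - 3q_C - (3/2)(q_S + q_O) = 0.
Solace's first-order condition: 374 - 3q_S - (3/2)(q_C + q_O) = 0.
Orion's first-order condition: 343 - 3q_O - (3/2)(q_C + q_S) = 0.
Adding the 3 conditions: 1062 − 3Q − 3Q = 0, i.e. Q = 177.
Back-substituting: q_C = (345 − 531/2)/(3/2) = 53, q_S = (374 − 531/2)/(3/2) = 217/3, q_O = (343 − 531/2)/(3/2) = 155/3.
Price P = 446 - (3/2)·177 = 361/2.
Solace's profit: (361/2 - 72)·(217/3) - 580 = 7268.1667.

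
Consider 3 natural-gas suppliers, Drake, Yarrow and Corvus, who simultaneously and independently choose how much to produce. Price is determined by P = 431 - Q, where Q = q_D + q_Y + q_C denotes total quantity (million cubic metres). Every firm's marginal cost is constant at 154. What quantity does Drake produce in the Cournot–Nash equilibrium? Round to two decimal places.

A representative firm's profit is π_i = q_i(431 - Q) - 154q_i.
Setting ∂π_i/∂q_i = 0 with rivals' quantities fixed: 277 - 2q_i - Σ_{j≠i} q_j = 0.
With identical firms every q_j equals q_i, so Σ_{j≠i} q_j = 2q_i and 277 = 4q_i, giving q_i = 277/4.

69.25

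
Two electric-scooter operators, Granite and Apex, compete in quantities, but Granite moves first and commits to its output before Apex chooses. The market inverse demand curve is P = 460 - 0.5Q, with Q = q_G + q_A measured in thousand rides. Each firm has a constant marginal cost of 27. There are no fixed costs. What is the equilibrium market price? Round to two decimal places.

135.25

The follower Apex best-responds to any q_G: π_A = (460 - 0.5Q)q_A - 27q_A.
∂π_A/∂q_A = 433 - (1/2)q_G - q_A = 0 gives the reaction function q_A = (433 - (1/2)q_G).
Granite substitutes q_A(q_G) into its own profit: π_G = q_G(460 - (1/2)q_G - (433 - (1/2)q_G)/2) - 27q_G = (487/2 - (1/4)q_G)q_G - 27q_G.
Maximising: ∂π_G/∂q_G = 433/2 - (1/2)q_G = 0, giving q_G = 433.
Then q_A = (433 - (1/2)·433) = 433/2.
Total output Q = 1299/2, so price P = 460 - (1/2)·(1299/2) = 541/4.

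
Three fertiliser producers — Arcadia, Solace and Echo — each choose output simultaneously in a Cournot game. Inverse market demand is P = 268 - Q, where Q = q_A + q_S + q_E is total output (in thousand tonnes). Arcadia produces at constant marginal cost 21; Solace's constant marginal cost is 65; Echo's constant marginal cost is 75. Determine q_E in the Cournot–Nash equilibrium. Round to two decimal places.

Arcadia's profit: π_A = (268 - Q)q_A - (21q_A). Setting ∂π_A/∂q_A = 0: 247 - 2q_A - (q_S + q_E) = 0.
Solace's profit: π_S = (268 - Q)q_S - (65q_S). Setting ∂π_S/∂q_S = 0: 203 - 2q_S - (q_A + q_E) = 0.
Echo's profit: π_E = (268 - Q)q_E - (75q_E). Setting ∂π_E/∂q_E = 0: 193 - 2q_E - (q_A + q_S) = 0.
Adding the 3 conditions: 643 − 2Q − 2Q = 0, i.e. Q = 643/4.
Back-substituting: q_A = (247 − 643/4) = 345/4, q_S = (203 − 643/4) = 169/4, q_E = (193 − 643/4) = 129/4.

32.25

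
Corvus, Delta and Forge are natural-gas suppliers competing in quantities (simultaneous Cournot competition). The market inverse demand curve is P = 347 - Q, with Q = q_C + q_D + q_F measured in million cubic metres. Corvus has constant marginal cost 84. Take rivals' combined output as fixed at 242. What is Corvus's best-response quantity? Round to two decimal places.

With rivals' combined output fixed at 242, Corvus's profit is π_C = (347 - 242 - q_C)q_C - (84q_C) = (105 - q_C)q_C - (84q_C).
∂π_C/∂q_C = 21 - 2q_C = 0, so q_C = 21/2.

10.50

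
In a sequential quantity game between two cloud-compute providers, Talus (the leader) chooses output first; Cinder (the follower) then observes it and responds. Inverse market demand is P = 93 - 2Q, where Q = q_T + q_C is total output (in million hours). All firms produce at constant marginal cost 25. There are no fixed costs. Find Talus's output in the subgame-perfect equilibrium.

Solve by backward induction. Given q_T, the follower Cinder maximises π_C = (93 - 2q_T - 2q_C)q_C - 25q_C.
Follower FOC: 68 - 2q_T - 4q_C = 0, so q_C(q_T) = (68 - 2q_T)/4.
Talus substitutes q_C(q_T) into its own profit: π_T = q_T(93 - 2q_T - (68 - 2q_T)/2) - 25q_T = (59 - q_T)q_T - 25q_T.
The leader's first-order condition 34 - 2q_T = 0 yields q_T = 17.
Then q_C = (68 - 2·17)/4 = 17/2.

17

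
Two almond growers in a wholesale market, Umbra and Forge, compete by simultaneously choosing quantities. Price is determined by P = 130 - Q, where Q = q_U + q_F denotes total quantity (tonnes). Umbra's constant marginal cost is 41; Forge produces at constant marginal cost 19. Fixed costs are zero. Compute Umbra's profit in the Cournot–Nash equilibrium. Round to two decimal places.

498.78

Umbra's profit: π_U = (130 - Q)q_U - (41q_U). Setting ∂π_U/∂q_U = 0: 89 - 2q_U - (q_F) = 0.
Forge's first-order condition: 111 - 2q_F - (q_U) = 0.
So q_U = (89 - q_F)/2 and q_F = (111 - q_U)/2.
Substituting one into the other gives q_U = 67/3 and q_F = 133/3.
Price P = 130 - 200/3 = 190/3.
Umbra's profit: (190/3 - 41)·(67/3) = 498.7778.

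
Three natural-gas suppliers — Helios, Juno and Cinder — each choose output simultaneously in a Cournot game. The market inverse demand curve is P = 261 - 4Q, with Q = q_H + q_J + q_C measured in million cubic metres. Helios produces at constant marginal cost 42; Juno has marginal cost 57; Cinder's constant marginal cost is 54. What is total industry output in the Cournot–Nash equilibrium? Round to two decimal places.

Helios's profit: π_H = (261 - 4Q)q_H - (42q_H). Setting ∂π_H/∂q_H = 0: 219 - 8q_H - 4(q_J + q_C) = 0.
Juno's first-order condition: 204 - 8q_J - 4(q_H + q_C) = 0.
Cinder's profit: π_C = (261 - 4Q)q_C - (54q_C). Setting ∂π_C/∂q_C = 0: 207 - 8q_C - 4(q_H + q_J) = 0.
Adding the 3 first-order conditions: 630 − 16Q = 0, so Q = 315/8.
Back-substituting: q_H = (219 − 315/2)/4 = 123/8, q_J = (204 − 315/2)/4 = 93/8, q_C = (207 − 315/2)/4 = 99/8.
Total output Q = 123/8 + 93/8 + 99/8 = 315/8.

39.38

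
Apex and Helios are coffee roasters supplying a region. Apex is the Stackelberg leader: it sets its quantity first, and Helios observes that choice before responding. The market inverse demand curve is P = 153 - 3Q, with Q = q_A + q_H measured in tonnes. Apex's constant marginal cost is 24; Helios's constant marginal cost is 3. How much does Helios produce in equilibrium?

16

Solve by backward induction. Given q_A, the follower Helios maximises π_H = (153 - 3q_A - 3q_H)q_H - 3q_H.
∂π_H/∂q_H = 150 - 3q_A - 6q_H = 0 gives the reaction function q_H = (150 - 3q_A)/6.
Apex substitutes q_H(q_A) into its own profit: π_A = q_A(153 - 3q_A - (150 - 3q_A)/2) - 24q_A = (78 - (3/2)q_A)q_A - 24q_A.
Leader FOC: 54 - 3q_A = 0, so q_A = 18.
Then q_H = (150 - 3·18)/6 = 16.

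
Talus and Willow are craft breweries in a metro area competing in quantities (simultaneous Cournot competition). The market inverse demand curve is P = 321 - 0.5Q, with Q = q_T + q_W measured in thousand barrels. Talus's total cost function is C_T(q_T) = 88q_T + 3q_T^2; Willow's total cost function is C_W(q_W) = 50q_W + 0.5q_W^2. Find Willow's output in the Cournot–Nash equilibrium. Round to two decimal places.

129.49

Talus's profit: π_T = (321 - 0.5Q)q_T - (88q_T + 3q_T²). Setting ∂π_T/∂q_T = 0: 233 - 7q_T - (1/2)(q_W) = 0.
Willow's profit: π_W = (321 - 0.5Q)q_W - (50q_W + (1/2)q_W²). Setting ∂π_W/∂q_W = 0: 271 - 2q_W - (1/2)(q_T) = 0.
Rearranging gives the reaction functions q_T = (233 - (1/2)q_W)/7 and q_W = (271 - (1/2)q_T)/2.
Substituting one into the other gives q_T = 1322/55 and q_W = 129.4909.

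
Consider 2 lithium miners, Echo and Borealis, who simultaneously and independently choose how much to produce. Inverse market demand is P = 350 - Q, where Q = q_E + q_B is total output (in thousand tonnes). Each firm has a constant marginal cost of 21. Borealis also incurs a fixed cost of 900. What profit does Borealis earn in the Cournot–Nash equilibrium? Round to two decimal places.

Each firm earns π_i = (350 - Q)q_i - 21q_i.
Setting ∂π_i/∂q_i = 0 with rivals' quantities fixed: 329 - 2q_i - q_j = 0.
With identical firms every q_j equals q_i, so q_j = q_i and 329 = 3q_i, giving q_i = 329/3.
Price P = 350 - 658/3 = 392/3.
Borealis's profit: (392/3 - 21)·(329/3) - 900 = 11126.7778.

11126.78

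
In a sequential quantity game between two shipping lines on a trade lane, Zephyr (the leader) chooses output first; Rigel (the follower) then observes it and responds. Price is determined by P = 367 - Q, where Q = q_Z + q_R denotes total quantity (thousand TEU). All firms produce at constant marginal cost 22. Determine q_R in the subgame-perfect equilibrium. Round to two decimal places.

86.25

The follower Rigel best-responds to any q_Z: π_R = (367 - Q)q_R - 22q_R.
Follower FOC: 345 - q_Z - 2q_R = 0, so q_R(q_Z) = (345 - q_Z)/2.
The leader anticipates this reaction. Substituting into P = 367 - Q gives P = 389/2 - (1/2)q_Z, so π_Z = (389/2 - (1/2)q_Z)q_Z - 22q_Z.
The leader's first-order condition 345/2 - q_Z = 0 yields q_Z = 345/2.
Then q_R = (345 - 345/2)/2 = 345/4.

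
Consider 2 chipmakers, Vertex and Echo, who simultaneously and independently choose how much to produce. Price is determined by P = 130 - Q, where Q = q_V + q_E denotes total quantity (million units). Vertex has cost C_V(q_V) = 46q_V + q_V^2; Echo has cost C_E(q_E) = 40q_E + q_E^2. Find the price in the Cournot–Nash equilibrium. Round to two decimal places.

Vertex's profit: π_V = (130 - Q)q_V - (46q_V + q_V²). Setting ∂π_V/∂q_V = 0: 84 - 4q_V - (q_E) = 0.
Echo's profit: π_E = (130 - Q)q_E - (40q_E + q_E²). Setting ∂π_E/∂q_E = 0: 90 - 4q_E - (q_V) = 0.
Best responses: q_V = (84 - q_E)/4, q_E = (90 - q_V)/4.
Substituting one into the other gives q_V = 82/5 and q_E = 92/5.
Total output Q = 174/5, so price P = 130 - 174/5 = 476/5.

95.20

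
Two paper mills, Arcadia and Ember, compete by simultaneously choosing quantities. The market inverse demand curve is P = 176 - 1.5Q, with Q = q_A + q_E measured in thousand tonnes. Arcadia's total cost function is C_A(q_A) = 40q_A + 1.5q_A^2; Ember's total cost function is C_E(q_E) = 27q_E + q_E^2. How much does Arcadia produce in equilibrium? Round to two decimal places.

16.45

Arcadia's profit: π_A = (176 - 1.5Q)q_A - (40q_A + (3/2)q_A²). Setting ∂π_A/∂q_A = 0: 136 - 6q_A - (3/2)(q_E) = 0.
Ember's first-order condition: 149 - 5q_E - (3/2)(q_A) = 0.
Rearranging gives the reaction functions q_A = (136 - (3/2)q_E)/6 and q_E = (149 - (3/2)q_A)/5.
Substituting one into the other gives q_A = 1826/111 and q_E = 920/37.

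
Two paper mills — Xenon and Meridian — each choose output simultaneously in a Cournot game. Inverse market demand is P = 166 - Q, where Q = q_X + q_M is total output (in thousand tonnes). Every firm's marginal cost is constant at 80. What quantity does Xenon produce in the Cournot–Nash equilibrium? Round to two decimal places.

28.67

A representative firm's profit is π_i = q_i(166 - Q) - 80q_i.
First-order condition (treating rivals' output as given): 86 - 2q_i - q_j = 0.
By symmetry each firm produces the same amount; substituting q_j = q_i yields q_i = 86/3.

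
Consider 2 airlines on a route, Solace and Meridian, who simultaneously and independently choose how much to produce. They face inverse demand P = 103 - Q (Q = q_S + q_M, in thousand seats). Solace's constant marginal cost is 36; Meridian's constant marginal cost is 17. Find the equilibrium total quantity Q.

51

Solace's profit: π_S = (103 - Q)q_S - (36q_S). Setting ∂π_S/∂q_S = 0: 67 - 2q_S - (q_M) = 0.
Meridian's profit: π_M = (103 - Q)q_M - (17q_M). Setting ∂π_M/∂q_M = 0: 86 - 2q_M - (q_S) = 0.
So q_S = (67 - q_M)/2 and q_M = (86 - q_S)/2.
Substituting one into the other gives q_S = 16 and q_M = 35.
Total output Q = 16 + 35 = 51.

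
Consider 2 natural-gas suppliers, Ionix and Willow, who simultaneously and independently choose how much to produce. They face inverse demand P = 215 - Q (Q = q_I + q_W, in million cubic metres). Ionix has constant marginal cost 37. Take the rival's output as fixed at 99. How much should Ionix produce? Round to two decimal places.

39.50

With the rival's output fixed at 99, Ionix's profit is π_I = (215 - 99 - q_I)q_I - (37q_I) = (116 - q_I)q_I - (37q_I).
∂π_I/∂q_I = 79 - 2q_I = 0, so q_I = 79/2.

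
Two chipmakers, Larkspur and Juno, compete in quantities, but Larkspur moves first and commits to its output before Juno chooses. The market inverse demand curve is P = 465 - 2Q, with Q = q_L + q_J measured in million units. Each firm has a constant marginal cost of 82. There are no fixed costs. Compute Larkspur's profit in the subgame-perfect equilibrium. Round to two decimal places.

9168.06

Solve by backward induction. Given q_L, the follower Juno maximises π_J = (465 - 2q_L - 2q_J)q_J - 82q_J.
∂π_J/∂q_J = 383 - 2q_L - 4q_J = 0 gives the reaction function q_J = (383 - 2q_L)/4.
The leader anticipates this reaction. Substituting into P = 465 - 2Q gives P = 547/2 - q_L, so π_L = (547/2 - q_L)q_L - 82q_L.
Leader FOC: 383/2 - 2q_L = 0, so q_L = 383/4.
Then q_J = (383 - 2·(383/4))/4 = 383/8.
Price P = 465 - 2·(1149/8) = 711/4.
Larkspur's profit: (711/4 - 82)·(383/4) = 9168.0625.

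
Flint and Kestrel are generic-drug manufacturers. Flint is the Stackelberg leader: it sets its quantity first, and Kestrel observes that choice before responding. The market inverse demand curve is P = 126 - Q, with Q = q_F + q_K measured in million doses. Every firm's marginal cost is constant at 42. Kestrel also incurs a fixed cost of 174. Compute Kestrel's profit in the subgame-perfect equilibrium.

The follower Kestrel best-responds to any q_F: π_K = (126 - Q)q_K - 42q_K.
∂π_K/∂q_K = 84 - q_F - 2q_K = 0 gives the reaction function q_K = (84 - q_F)/2.
The leader anticipates this reaction. Substituting into P = 126 - Q gives P = 84 - (1/2)q_F, so π_F = (84 - (1/2)q_F)q_F - 42q_F.
Maximising: ∂π_F/∂q_F = 42 - q_F = 0, giving q_F = 42.
Then q_K = (84 - 42)/2 = 21.
Price P = 126 - 63 = 63.
Kestrel's profit: (63 - 42)·21 - 174 = 267.

267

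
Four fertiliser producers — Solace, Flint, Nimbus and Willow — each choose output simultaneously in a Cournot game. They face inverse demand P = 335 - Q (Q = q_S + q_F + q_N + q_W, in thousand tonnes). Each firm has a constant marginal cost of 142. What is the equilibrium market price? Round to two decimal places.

A representative firm's profit is π_i = q_i(335 - Q) - 142q_i.
First-order condition (treating rivals' output as given): 193 - 2q_i - Σ_{j≠i} q_j = 0.
By symmetry each firm produces the same amount; substituting Σ_{j≠i} q_j = 3q_i yields q_i = 193/5.
Total output Q = 772/5, so price P = 335 - 772/5 = 903/5.

180.60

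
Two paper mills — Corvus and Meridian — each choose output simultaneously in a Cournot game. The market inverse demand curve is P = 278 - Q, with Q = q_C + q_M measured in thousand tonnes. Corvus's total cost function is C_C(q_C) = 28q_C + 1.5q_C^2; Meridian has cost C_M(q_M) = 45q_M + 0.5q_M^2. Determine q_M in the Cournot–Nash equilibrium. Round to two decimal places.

65.36

Corvus's profit: π_C = (278 - Q)q_C - (28q_C + (3/2)q_C²). Setting ∂π_C/∂q_C = 0: 250 - 5q_C - (q_M) = 0.
Meridian's first-order condition: 233 - 3q_M - (q_C) = 0.
Best responses: q_C = (250 - q_M)/5, q_M = (233 - q_C)/3.
Substituting one into the other gives q_C = 517/14 and q_M = 915/14.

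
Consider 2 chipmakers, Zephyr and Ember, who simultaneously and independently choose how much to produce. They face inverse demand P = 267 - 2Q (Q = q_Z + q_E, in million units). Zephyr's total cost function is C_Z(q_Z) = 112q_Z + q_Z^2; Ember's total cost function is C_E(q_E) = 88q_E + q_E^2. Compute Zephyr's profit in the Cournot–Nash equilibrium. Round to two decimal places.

958.55

Zephyr's profit: π_Z = (267 - 2Q)q_Z - (112q_Z + q_Z²). Setting ∂π_Z/∂q_Z = 0: 155 - 6q_Z - 2(q_E) = 0.
Ember's first-order condition: 179 - 6q_E - 2(q_Z) = 0.
Rearranging gives the reaction functions q_Z = (155 - 2q_E)/6 and q_E = (179 - 2q_Z)/6.
Substituting one into the other gives q_Z = 143/8 and q_E = 191/8.
Price P = 267 - 2·(167/4) = 367/2.
Zephyr's profit: (367/2)·(143/8) - 112·(143/8) - (143/8)² = 958.5469.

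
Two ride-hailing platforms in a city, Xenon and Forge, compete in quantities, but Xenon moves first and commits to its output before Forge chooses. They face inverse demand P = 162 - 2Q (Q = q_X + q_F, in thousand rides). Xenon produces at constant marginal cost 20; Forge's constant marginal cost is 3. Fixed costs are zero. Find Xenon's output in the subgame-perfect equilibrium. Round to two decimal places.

The follower Forge best-responds to any q_X: π_F = (162 - 2Q)q_F - 3q_F.
Follower FOC: 159 - 2q_X - 4q_F = 0, so q_F(q_X) = (159 - 2q_X)/4.
The leader anticipates this reaction. Substituting into P = 162 - 2Q gives P = 165/2 - q_X, so π_X = (165/2 - q_X)q_X - 20q_X.
Leader FOC: 125/2 - 2q_X = 0, so q_X = 125/4.
Then q_F = (159 - 2·(125/4))/4 = 193/8.

31.25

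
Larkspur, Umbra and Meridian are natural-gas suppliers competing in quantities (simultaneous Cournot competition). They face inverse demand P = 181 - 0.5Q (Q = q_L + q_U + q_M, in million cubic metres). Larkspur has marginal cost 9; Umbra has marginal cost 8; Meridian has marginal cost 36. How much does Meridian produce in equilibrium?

Larkspur's profit: π_L = (181 - 0.5Q)q_L - (9q_L). Setting ∂π_L/∂q_L = 0: 172 - q_L - (1/2)(q_U + q_M) = 0.
Umbra's first-order condition: 173 - q_U - (1/2)(q_L + q_M) = 0.
Meridian's first-order condition: 145 - q_M - (1/2)(q_L + q_U) = 0.
Adding the 3 conditions: 490 − Q − Q = 0, i.e. Q = 245.
Back-substituting: q_L = (172 − 245/2)/(1/2) = 99, q_U = (173 − 245/2)/(1/2) = 101, q_M = (145 − 245/2)/(1/2) = 45.

45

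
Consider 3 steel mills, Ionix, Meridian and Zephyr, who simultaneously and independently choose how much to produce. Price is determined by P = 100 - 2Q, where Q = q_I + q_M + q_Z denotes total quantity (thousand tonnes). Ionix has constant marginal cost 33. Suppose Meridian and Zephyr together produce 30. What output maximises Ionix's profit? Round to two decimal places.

With rivals' combined output fixed at 30, Ionix's profit is π_I = (100 - 2·30 - 2q_I)q_I - (33q_I) = (40 - 2q_I)q_I - (33q_I).
∂π_I/∂q_I = 7 - 4q_I = 0, so q_I = 7/4.

1.75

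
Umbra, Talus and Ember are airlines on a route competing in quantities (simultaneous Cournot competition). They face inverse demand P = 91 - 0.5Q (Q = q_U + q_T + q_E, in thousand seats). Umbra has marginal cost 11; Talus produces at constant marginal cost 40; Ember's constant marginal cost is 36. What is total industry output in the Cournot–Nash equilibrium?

Umbra's profit: π_U = (91 - 0.5Q)q_U - (11q_U). Setting ∂π_U/∂q_U = 0: 80 - q_U - (1/2)(q_T + q_E) = 0.
Talus's profit: π_T = (91 - 0.5Q)q_T - (40q_T). Setting ∂π_T/∂q_T = 0: 51 - q_T - (1/2)(q_U + q_E) = 0.
Ember's first-order condition: 55 - q_E - (1/2)(q_U + q_T) = 0.
Adding the 3 conditions: 186 − Q − Q = 0, i.e. Q = 93.
Back-substituting: q_U = (80 − 93/2)/(1/2) = 67, q_T = (51 − 93/2)/(1/2) = 9, q_E = (55 − 93/2)/(1/2) = 17.
Total output Q = 67 + 9 + 17 = 93.

93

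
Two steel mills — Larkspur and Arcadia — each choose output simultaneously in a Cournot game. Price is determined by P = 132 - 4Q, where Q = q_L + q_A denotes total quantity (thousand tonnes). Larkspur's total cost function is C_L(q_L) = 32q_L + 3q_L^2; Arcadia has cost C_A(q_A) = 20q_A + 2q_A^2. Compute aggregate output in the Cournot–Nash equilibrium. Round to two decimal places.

12.63

Larkspur's profit: π_L = (132 - 4Q)q_L - (32q_L + 3q_L²). Setting ∂π_L/∂q_L = 0: 100 - 14q_L - 4(q_A) = 0.
Arcadia's profit: π_A = (132 - 4Q)q_A - (20q_A + 2q_A²). Setting ∂π_A/∂q_A = 0: 112 - 12q_A - 4(q_L) = 0.
So q_L = (100 - 4q_A)/14 and q_A = (112 - 4q_L)/12.
Substituting one into the other gives q_L = 94/19 and q_A = 146/19.
Total output Q = 94/19 + 146/19 = 240/19.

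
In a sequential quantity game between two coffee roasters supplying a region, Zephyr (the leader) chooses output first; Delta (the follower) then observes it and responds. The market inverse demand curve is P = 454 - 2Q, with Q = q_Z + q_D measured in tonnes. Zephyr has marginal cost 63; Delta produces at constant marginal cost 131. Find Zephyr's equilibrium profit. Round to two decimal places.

13167.56

Solve by backward induction. Given q_Z, the follower Delta maximises π_D = (454 - 2q_Z - 2q_D)q_D - 131q_D.
Follower FOC: 323 - 2q_Z - 4q_D = 0, so q_D(q_Z) = (323 - 2q_Z)/4.
The leader anticipates this reaction. Substituting into P = 454 - 2Q gives P = 585/2 - q_Z, so π_Z = (585/2 - q_Z)q_Z - 63q_Z.
Leader FOC: 459/2 - 2q_Z = 0, so q_Z = 459/4.
Then q_D = (323 - 2·(459/4))/4 = 187/8.
Price P = 454 - 2·(1105/8) = 711/4.
Zephyr's profit: (711/4 - 63)·(459/4) = 13167.5625.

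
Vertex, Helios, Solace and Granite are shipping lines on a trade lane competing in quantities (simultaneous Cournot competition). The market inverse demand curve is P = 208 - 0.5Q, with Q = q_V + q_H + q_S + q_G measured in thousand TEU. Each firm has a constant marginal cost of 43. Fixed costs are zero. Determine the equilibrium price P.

A representative firm's profit is π_i = q_i(208 - 0.5Q) - 43q_i.
First-order condition (treating rivals' output as given): 165 - q_i - (1/2)·Σ_{j≠i} q_j = 0.
With identical firms every q_j equals q_i, so Σ_{j≠i} q_j = 3q_i and 165 = (5/2)q_i, giving q_i = 66.
Total output Q = 264, so price P = 208 - (1/2)·264 = 76.

76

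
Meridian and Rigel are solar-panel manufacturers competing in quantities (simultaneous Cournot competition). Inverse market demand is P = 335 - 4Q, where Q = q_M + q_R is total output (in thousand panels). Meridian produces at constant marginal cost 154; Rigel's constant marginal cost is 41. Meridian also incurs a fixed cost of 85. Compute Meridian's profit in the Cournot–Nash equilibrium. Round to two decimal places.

43.44

Meridian's profit: π_M = (335 - 4Q)q_M - (154q_M). Setting ∂π_M/∂q_M = 0: 181 - 8q_M - 4(q_R) = 0.
Rigel's first-order condition: 294 - 8q_R - 4(q_M) = 0.
So q_M = (181 - 4q_R)/8 and q_R = (294 - 4q_M)/8.
Substituting one into the other gives q_M = 17/3 and q_R = 407/12.
Price P = 335 - 4·(475/12) = 530/3.
Meridian's profit: (530/3 - 154)·(17/3) - 85 = 391/9.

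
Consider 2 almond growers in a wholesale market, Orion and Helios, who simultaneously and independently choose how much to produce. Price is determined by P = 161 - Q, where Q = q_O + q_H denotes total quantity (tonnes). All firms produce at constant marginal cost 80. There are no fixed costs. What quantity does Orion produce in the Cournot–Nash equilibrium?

A representative firm's profit is π_i = q_i(161 - Q) - 80q_i.
First-order condition (treating rivals' output as given): 81 - 2q_i - q_j = 0.
By symmetry each firm produces the same amount; substituting q_j = q_i yields q_i = 81/3 = 27.

27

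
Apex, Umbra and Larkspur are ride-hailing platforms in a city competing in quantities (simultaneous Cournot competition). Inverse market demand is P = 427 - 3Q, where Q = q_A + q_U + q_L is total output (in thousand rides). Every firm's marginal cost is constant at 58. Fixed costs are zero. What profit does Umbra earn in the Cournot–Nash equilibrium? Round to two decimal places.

A representative firm's profit is π_i = q_i(427 - 3Q) - 58q_i.
First-order condition (treating rivals' output as given): 369 - 6q_i - 3·Σ_{j≠i} q_j = 0.
By symmetry each firm produces the same amount; substituting Σ_{j≠i} q_j = 2q_i yields q_i = 369/12 = 123/4.
Price P = 427 - 3·(369/4) = 601/4.
Umbra's profit: (601/4 - 58)·(123/4) = 2836.6875.

2836.69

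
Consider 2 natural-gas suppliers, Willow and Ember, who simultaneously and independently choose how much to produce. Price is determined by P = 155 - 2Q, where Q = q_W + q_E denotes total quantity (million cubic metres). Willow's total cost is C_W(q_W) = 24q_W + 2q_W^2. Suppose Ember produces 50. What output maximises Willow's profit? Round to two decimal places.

With the rival's output fixed at 50, Willow's profit is π_W = (155 - 2·50 - 2q_W)q_W - (24q_W + 2q_W²) = (55 - 2q_W)q_W - (24q_W + 2q_W²).
∂π_W/∂q_W = 31 - 8q_W = 0, so q_W = 31/8.

3.88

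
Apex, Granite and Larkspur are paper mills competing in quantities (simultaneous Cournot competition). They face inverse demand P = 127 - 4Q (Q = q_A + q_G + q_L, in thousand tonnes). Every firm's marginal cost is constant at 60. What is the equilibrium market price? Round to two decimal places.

Each firm earns π_i = (127 - 4Q)q_i - 60q_i.
Setting ∂π_i/∂q_i = 0 with rivals' quantities fixed: 67 - 8q_i - 4·Σ_{j≠i} q_j = 0.
With identical firms every q_j equals q_i, so Σ_{j≠i} q_j = 2q_i and 67 = 16q_i, giving q_i = 67/16.
Total output Q = 201/16, so price P = 127 - 4·(201/16) = 307/4.

76.75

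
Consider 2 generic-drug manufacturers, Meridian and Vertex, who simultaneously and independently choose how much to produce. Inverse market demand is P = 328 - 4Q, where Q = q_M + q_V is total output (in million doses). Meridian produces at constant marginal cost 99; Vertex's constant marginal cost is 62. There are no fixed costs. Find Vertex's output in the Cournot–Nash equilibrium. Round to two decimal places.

Meridian's profit: π_M = (328 - 4Q)q_M - (99q_M). Setting ∂π_M/∂q_M = 0: 229 - 8q_M - 4(q_V) = 0.
Vertex's first-order condition: 266 - 8q_V - 4(q_M) = 0.
Best responses: q_M = (229 - 4q_V)/8, q_V = (266 - 4q_M)/8.
Substituting one into the other gives q_M = 16 and q_V = 101/4.

25.25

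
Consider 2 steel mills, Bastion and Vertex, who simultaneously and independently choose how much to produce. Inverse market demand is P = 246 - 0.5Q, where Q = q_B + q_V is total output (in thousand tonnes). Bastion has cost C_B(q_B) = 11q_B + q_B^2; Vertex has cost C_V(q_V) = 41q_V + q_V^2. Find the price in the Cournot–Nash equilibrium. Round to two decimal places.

Bastion's profit: π_B = (246 - 0.5Q)q_B - (11q_B + q_B²). Setting ∂π_B/∂q_B = 0: 235 - 3q_B - (1/2)(q_V) = 0.
Vertex's first-order condition: 205 - 3q_V - (1/2)(q_B) = 0.
Rearranging gives the reaction functions q_B = (235 - (1/2)q_V)/3 and q_V = (205 - (1/2)q_B)/3.
Solving the pair: q_B = 482/7, q_V = 398/7.
Total output Q = 880/7, so price P = 246 - (1/2)·(880/7) = 1282/7.

183.14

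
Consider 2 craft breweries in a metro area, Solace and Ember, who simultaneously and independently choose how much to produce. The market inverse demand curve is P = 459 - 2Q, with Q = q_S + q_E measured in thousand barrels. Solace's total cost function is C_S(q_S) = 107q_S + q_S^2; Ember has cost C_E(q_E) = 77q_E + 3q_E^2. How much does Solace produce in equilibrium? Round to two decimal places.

49.21

Solace's profit: π_S = (459 - 2Q)q_S - (107q_S + q_S²). Setting ∂π_S/∂q_S = 0: 352 - 6q_S - 2(q_E) = 0.
Ember's first-order condition: 382 - 10q_E - 2(q_S) = 0.
So q_S = (352 - 2q_E)/6 and q_E = (382 - 2q_S)/10.
Solving the pair: q_S = 689/14, q_E = 397/14.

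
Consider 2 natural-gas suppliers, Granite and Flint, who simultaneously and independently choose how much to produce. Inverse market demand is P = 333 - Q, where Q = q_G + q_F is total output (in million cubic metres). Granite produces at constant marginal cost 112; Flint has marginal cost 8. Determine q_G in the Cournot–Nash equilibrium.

Granite's profit: π_G = (333 - Q)q_G - (112q_G). Setting ∂π_G/∂q_G = 0: 221 - 2q_G - (q_F) = 0.
Flint's profit: π_F = (333 - Q)q_F - (8q_F). Setting ∂π_F/∂q_F = 0: 325 - 2q_F - (q_G) = 0.
Best responses: q_G = (221 - q_F)/2, q_F = (325 - q_G)/2.
Substituting one into the other gives q_G = 39 and q_F = 143.

39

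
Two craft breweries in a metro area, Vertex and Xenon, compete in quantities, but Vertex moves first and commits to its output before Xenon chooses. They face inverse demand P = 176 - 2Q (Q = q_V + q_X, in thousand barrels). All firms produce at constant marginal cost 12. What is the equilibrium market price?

53

Solve by backward induction. Given q_V, the follower Xenon maximises π_X = (176 - 2q_V - 2q_X)q_X - 12q_X.
∂π_X/∂q_X = 164 - 2q_V - 4q_X = 0 gives the reaction function q_X = (164 - 2q_V)/4.
Vertex substitutes q_X(q_V) into its own profit: π_V = q_V(176 - 2q_V - (164 - 2q_V)/2) - 12q_V = (94 - q_V)q_V - 12q_V.
The leader's first-order condition 82 - 2q_V = 0 yields q_V = 41.
Then q_X = (164 - 2·41)/4 = 41/2.
Total output Q = 123/2, so price P = 176 - 2·(123/2) = 53.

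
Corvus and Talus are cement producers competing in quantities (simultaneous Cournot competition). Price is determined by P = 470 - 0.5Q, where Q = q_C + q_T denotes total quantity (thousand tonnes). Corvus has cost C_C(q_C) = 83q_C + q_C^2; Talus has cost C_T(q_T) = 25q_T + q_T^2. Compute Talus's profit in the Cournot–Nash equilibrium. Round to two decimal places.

25528.60

Corvus's profit: π_C = (470 - 0.5Q)q_C - (83q_C + q_C²). Setting ∂π_C/∂q_C = 0: 387 - 3q_C - (1/2)(q_T) = 0.
Talus's first-order condition: 445 - 3q_T - (1/2)(q_C) = 0.
Rearranging gives the reaction functions q_C = (387 - (1/2)q_T)/3 and q_T = (445 - (1/2)q_C)/3.
Substituting one into the other gives q_C = 107.2571 and q_T = 130.4571.
Price P = 470 - (1/2)·(1664/7) = 351.1429.
Talus's profit: 351.1429·130.4571 - 25·130.4571 - 130.4571² = 25528.5992.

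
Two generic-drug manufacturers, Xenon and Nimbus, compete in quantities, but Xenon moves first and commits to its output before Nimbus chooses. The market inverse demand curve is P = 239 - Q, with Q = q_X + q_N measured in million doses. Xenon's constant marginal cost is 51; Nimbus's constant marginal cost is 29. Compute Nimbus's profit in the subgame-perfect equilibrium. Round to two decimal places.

4032.25

The follower Nimbus best-responds to any q_X: π_N = (239 - Q)q_N - 29q_N.
∂π_N/∂q_N = 210 - q_X - 2q_N = 0 gives the reaction function q_N = (210 - q_X)/2.
Xenon substitutes q_N(q_X) into its own profit: π_X = q_X(239 - q_X - (210 - q_X)/2) - 51q_X = (134 - (1/2)q_X)q_X - 51q_X.
The leader's first-order condition 83 - q_X = 0 yields q_X = 83.
Then q_N = (210 - 83)/2 = 127/2.
Price P = 239 - 293/2 = 185/2.
Nimbus's profit: (185/2 - 29)·(127/2) = 4032.2500.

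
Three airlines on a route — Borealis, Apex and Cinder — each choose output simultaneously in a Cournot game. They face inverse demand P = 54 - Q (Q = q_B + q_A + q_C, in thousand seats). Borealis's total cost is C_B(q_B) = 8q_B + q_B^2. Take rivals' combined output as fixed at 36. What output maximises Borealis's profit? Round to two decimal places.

2.50

With rivals' combined output fixed at 36, Borealis's profit is π_B = (54 - 36 - q_B)q_B - (8q_B + q_B²) = (18 - q_B)q_B - (8q_B + q_B²).
∂π_B/∂q_B = 10 - 4q_B = 0, so q_B = 5/2.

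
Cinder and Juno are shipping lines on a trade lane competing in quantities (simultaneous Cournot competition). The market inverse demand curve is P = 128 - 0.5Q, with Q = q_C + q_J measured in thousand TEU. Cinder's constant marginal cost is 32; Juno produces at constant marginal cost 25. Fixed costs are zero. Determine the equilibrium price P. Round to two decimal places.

61.67

Cinder's profit: π_C = (128 - 0.5Q)q_C - (32q_C). Setting ∂π_C/∂q_C = 0: 96 - q_C - (1/2)(q_J) = 0.
Juno's first-order condition: 103 - q_J - (1/2)(q_C) = 0.
Rearranging gives the reaction functions q_C = (96 - (1/2)q_J) and q_J = (103 - (1/2)q_C).
Solving the pair: q_C = 178/3, q_J = 220/3.
Total output Q = 398/3, so price P = 128 - (1/2)·(398/3) = 185/3.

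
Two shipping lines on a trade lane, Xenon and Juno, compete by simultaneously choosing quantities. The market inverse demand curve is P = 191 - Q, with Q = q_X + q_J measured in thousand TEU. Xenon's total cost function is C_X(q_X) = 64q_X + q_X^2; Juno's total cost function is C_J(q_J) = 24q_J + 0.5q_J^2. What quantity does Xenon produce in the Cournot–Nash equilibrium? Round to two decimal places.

Xenon's profit: π_X = (191 - Q)q_X - (64q_X + q_X²). Setting ∂π_X/∂q_X = 0: 127 - 4q_X - (q_J) = 0.
Juno's profit: π_J = (191 - Q)q_J - (24q_J + (1/2)q_J²). Setting ∂π_J/∂q_J = 0: 167 - 3q_J - (q_X) = 0.
Rearranging gives the reaction functions q_X = (127 - q_J)/4 and q_J = (167 - q_X)/3.
Substituting one into the other gives q_X = 214/11 and q_J = 541/11.

19.45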